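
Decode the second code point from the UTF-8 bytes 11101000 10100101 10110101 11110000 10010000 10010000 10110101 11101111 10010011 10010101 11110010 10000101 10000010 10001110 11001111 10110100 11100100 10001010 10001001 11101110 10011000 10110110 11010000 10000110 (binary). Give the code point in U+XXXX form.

Offset 0: leading byte 0xE8 = 11101000 → 3-byte char #1 = E8 A5 B5.
Offset 3: leading byte 0xF0 = 11110000 → 4-byte char #2 = F0 90 90 B5.
Leading byte 0xF0 = 11110000 matches 11110xxx → 4-byte sequence.
Byte 1: 0xF0 = 11110000, payload 000 (3 bits).
Byte 2: 0x90 = 10010000 (10xxxxxx ✓), payload 010000.
Byte 3: 0x90 = 10010000 (10xxxxxx ✓), payload 010000.
Byte 4: 0xB5 = 10110101 (10xxxxxx ✓), payload 110101.
Concatenate: 000010000010000110101 = 0x10435 (21 bits → U+10435).

U+10435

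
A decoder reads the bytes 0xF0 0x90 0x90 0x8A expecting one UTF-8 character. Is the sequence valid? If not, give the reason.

valid

Leading byte 0xF0 = 11110000 → 4-byte form.
Continuation bytes 0x90=10010000, 0x90=10010000, 0x8A=10001010 all match 10xxxxxx.
Decoded value 0x1040A is ≥ 0x10000 (shortest form) and not a surrogate.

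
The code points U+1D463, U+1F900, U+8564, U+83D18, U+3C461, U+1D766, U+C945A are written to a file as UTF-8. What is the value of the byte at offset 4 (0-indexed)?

U+1D463 → 4-byte form F0 9D 91 A3 at offsets 0–3.
U+1F900 → 4-byte form F0 9F A4 80 at offsets 4–7.
Offset 4 falls in char 2's range; it's byte 1 of F0 9F A4 80 = 0xF0.

0xF0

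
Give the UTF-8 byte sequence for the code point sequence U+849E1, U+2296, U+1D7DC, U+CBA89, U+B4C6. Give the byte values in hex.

F2 84 A7 A1 E2 8A 96 F0 9D 9F 9C F3 8B AA 89 EB 93 86

U+849E1: 4-byte form → F2 84 A7 A1.
U+2296: 3-byte form → E2 8A 96.
U+1D7DC: 4-byte form → F0 9D 9F 9C.
U+CBA89: 4-byte form → F3 8B AA 89.
U+B4C6: 3-byte form → EB 93 86.
Concatenated (18 bytes): F2 84 A7 A1 E2 8A 96 F0 9D 9F 9C F3 8B AA 89 EB 93 86.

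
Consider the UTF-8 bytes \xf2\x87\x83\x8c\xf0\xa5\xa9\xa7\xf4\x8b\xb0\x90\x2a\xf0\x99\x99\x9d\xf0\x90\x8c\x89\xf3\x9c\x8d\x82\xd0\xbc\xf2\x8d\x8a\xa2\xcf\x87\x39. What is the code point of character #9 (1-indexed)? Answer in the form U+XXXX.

U+8D2A2

Offset 0: leading byte 0xF2 = 11110010 → 4-byte char #1 = F2 87 83 8C.
Offset 4: leading byte 0xF0 = 11110000 → 4-byte char #2 = F0 A5 A9 A7.
Offset 8: leading byte 0xF4 = 11110100 → 4-byte char #3 = F4 8B B0 90.
Offset 12: leading byte 0x2A = 00101010 → 1-byte char #4 = 2A.
Offset 13: leading byte 0xF0 = 11110000 → 4-byte char #5 = F0 99 99 9D.
Offset 17: leading byte 0xF0 = 11110000 → 4-byte char #6 = F0 90 8C 89.
Offset 21: leading byte 0xF3 = 11110011 → 4-byte char #7 = F3 9C 8D 82.
Offset 25: leading byte 0xD0 = 11010000 → 2-byte char #8 = D0 BC.
Offset 27: leading byte 0xF2 = 11110010 → 4-byte char #9 = F2 8D 8A A2.
Leading byte 0xF2 = 11110010 matches 11110xxx → 4-byte sequence.
Byte 1: 0xF2 = 11110010, payload 010 (3 bits).
Byte 2: 0x8D = 10001101 (10xxxxxx ✓), payload 001101.
Byte 3: 0x8A = 10001010 (10xxxxxx ✓), payload 001010.
Byte 4: 0xA2 = 10100010 (10xxxxxx ✓), payload 100010.
Concatenate: 010001101001010100010 = 0x8D2A2 (21 bits → U+8D2A2).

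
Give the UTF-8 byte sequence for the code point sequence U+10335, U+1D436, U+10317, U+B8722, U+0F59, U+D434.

U+10335: 4-byte form → F0 90 8C B5.
U+1D436: 4-byte form → F0 9D 90 B6.
U+10317: 4-byte form → F0 90 8C 97.
U+B8722: 4-byte form → F2 B8 9C A2.
U+0F59: 3-byte form → E0 BD 99.
U+D434: 3-byte form → ED 90 B4.
Concatenated (22 bytes): F0 90 8C B5 F0 9D 90 B6 F0 90 8C 97 F2 B8 9C A2 E0 BD 99 ED 90 B4.

F0 90 8C B5 F0 9D 90 B6 F0 90 8C 97 F2 B8 9C A2 E0 BD 99 ED 90 B4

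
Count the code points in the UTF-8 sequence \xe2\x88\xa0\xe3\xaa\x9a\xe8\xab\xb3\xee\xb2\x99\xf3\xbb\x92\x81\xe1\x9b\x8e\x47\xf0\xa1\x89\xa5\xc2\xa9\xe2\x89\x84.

10

Byte at offset 0: 0xE2 = 11100010 → 3-byte char (#1). Advance 3.
Byte at offset 3: 0xE3 = 11100011 → 3-byte char (#2). Advance 3.
Byte at offset 6: 0xE8 = 11101000 → 3-byte char (#3). Advance 3.
Byte at offset 9: 0xEE = 11101110 → 3-byte char (#4). Advance 3.
Byte at offset 12: 0xF3 = 11110011 → 4-byte char (#5). Advance 4.
Byte at offset 16: 0xE1 = 11100001 → 3-byte char (#6). Advance 3.
Byte at offset 19: 0x47 = 01000111 → 1-byte char (#7). Advance 1.
Byte at offset 20: 0xF0 = 11110000 → 4-byte char (#8). Advance 4.
Byte at offset 24: 0xC2 = 11000010 → 2-byte char (#9). Advance 2.
Byte at offset 26: 0xE2 = 11100010 → 3-byte char (#10). Advance 3.
Reached end at offset 29 after 10 code points.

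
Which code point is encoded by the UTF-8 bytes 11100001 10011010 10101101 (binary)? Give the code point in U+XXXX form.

U+16AD

Leading byte 0xE1 = 11100001 matches 1110xxxx → 3-byte sequence.
Byte 1: 0xE1 = 11100001, payload 0001 (4 bits).
Byte 2: 0x9A = 10011010 (10xxxxxx ✓), payload 011010.
Byte 3: 0xAD = 10101101 (10xxxxxx ✓), payload 101101.
Concatenate: 0001011010101101 = 0x16AD (16 bits → U+16AD).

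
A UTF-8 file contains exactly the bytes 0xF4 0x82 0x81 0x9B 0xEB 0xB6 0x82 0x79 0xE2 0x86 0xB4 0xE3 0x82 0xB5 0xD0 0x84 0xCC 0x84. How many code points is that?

Byte at offset 0: 0xF4 = 11110100 → 4-byte char (#1). Advance 4.
Byte at offset 4: 0xEB = 11101011 → 3-byte char (#2). Advance 3.
Byte at offset 7: 0x79 = 01111001 → 1-byte char (#3). Advance 1.
Byte at offset 8: 0xE2 = 11100010 → 3-byte char (#4). Advance 3.
Byte at offset 11: 0xE3 = 11100011 → 3-byte char (#5). Advance 3.
Byte at offset 14: 0xD0 = 11010000 → 2-byte char (#6). Advance 2.
Byte at offset 16: 0xCC = 11001100 → 2-byte char (#7). Advance 2.
Reached end at offset 18 after 7 code points.

7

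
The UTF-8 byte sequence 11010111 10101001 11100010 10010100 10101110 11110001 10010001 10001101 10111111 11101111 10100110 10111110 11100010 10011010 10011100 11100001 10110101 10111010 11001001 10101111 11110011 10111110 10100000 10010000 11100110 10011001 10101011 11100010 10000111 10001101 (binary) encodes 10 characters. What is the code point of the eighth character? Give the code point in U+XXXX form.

Offset 0: leading byte 0xD7 = 11010111 → 2-byte char #1 = D7 A9.
Offset 2: leading byte 0xE2 = 11100010 → 3-byte char #2 = E2 94 AE.
Offset 5: leading byte 0xF1 = 11110001 → 4-byte char #3 = F1 91 8D BF.
Offset 9: leading byte 0xEF = 11101111 → 3-byte char #4 = EF A6 BE.
Offset 12: leading byte 0xE2 = 11100010 → 3-byte char #5 = E2 9A 9C.
Offset 15: leading byte 0xE1 = 11100001 → 3-byte char #6 = E1 B5 BA.
Offset 18: leading byte 0xC9 = 11001001 → 2-byte char #7 = C9 AF.
Offset 20: leading byte 0xF3 = 11110011 → 4-byte char #8 = F3 BE A0 90.
Leading byte 0xF3 = 11110011 matches 11110xxx → 4-byte sequence.
Byte 1: 0xF3 = 11110011, payload 011 (3 bits).
Byte 2: 0xBE = 10111110 (10xxxxxx ✓), payload 111110.
Byte 3: 0xA0 = 10100000 (10xxxxxx ✓), payload 100000.
Byte 4: 0x90 = 10010000 (10xxxxxx ✓), payload 010000.
Concatenate: 011111110100000010000 = 0xFE810 (21 bits → U+FE810).

U+FE810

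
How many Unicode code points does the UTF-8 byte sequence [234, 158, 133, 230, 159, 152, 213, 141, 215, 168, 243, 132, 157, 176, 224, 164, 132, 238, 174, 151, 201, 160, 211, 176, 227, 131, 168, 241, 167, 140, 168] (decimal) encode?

Byte at offset 0: 0xEA = 11101010 → 3-byte char (#1). Advance 3.
Byte at offset 3: 0xE6 = 11100110 → 3-byte char (#2). Advance 3.
Byte at offset 6: 0xD5 = 11010101 → 2-byte char (#3). Advance 2.
Byte at offset 8: 0xD7 = 11010111 → 2-byte char (#4). Advance 2.
Byte at offset 10: 0xF3 = 11110011 → 4-byte char (#5). Advance 4.
Byte at offset 14: 0xE0 = 11100000 → 3-byte char (#6). Advance 3.
Byte at offset 17: 0xEE = 11101110 → 3-byte char (#7). Advance 3.
Byte at offset 20: 0xC9 = 11001001 → 2-byte char (#8). Advance 2.
Byte at offset 22: 0xD3 = 11010011 → 2-byte char (#9). Advance 2.
Byte at offset 24: 0xE3 = 11100011 → 3-byte char (#10). Advance 3.
Byte at offset 27: 0xF1 = 11110001 → 4-byte char (#11). Advance 4.
Reached end at offset 31 after 11 code points.

11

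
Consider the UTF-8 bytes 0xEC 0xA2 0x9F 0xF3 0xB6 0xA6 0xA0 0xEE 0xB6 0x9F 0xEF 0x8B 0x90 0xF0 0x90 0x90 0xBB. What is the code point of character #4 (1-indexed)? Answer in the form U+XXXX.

Offset 0: leading byte 0xEC = 11101100 → 3-byte char #1 = EC A2 9F.
Offset 3: leading byte 0xF3 = 11110011 → 4-byte char #2 = F3 B6 A6 A0.
Offset 7: leading byte 0xEE = 11101110 → 3-byte char #3 = EE B6 9F.
Offset 10: leading byte 0xEF = 11101111 → 3-byte char #4 = EF 8B 90.
Leading byte 0xEF = 11101111 matches 1110xxxx → 3-byte sequence.
Byte 1: 0xEF = 11101111, payload 1111 (4 bits).
Byte 2: 0x8B = 10001011 (10xxxxxx ✓), payload 001011.
Byte 3: 0x90 = 10010000 (10xxxxxx ✓), payload 010000.
Concatenate: 1111001011010000 = 0xF2D0 (16 bits → U+F2D0).

U+F2D0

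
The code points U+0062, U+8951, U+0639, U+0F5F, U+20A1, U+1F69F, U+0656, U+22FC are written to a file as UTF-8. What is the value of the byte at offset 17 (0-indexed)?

0x96

U+0062 → 1-byte form 62 at offsets 0–0.
U+8951 → 3-byte form E8 A5 91 at offsets 1–3.
U+0639 → 2-byte form D8 B9 at offsets 4–5.
U+0F5F → 3-byte form E0 BD 9F at offsets 6–8.
U+20A1 → 3-byte form E2 82 A1 at offsets 9–11.
U+1F69F → 4-byte form F0 9F 9A 9F at offsets 12–15.
U+0656 → 2-byte form D9 96 at offsets 16–17.
Offset 17 falls in char 7's range; it's byte 2 of D9 96 = 0x96.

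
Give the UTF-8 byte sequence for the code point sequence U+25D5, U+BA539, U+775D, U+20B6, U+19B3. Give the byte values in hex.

E2 97 95 F2 BA 94 B9 E7 9D 9D E2 82 B6 E1 A6 B3

U+25D5: 3-byte form → E2 97 95.
U+BA539: 4-byte form → F2 BA 94 B9.
U+775D: 3-byte form → E7 9D 9D.
U+20B6: 3-byte form → E2 82 B6.
U+19B3: 3-byte form → E1 A6 B3.
Concatenated (16 bytes): E2 97 95 F2 BA 94 B9 E7 9D 9D E2 82 B6 E1 A6 B3.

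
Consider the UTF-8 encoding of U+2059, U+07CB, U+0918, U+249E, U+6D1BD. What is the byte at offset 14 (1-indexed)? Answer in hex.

1-indexed offset 14 is 0-indexed offset 13.
U+2059 → 3-byte form E2 81 99 at offsets 0–2.
U+07CB → 2-byte form DF 8B at offsets 3–4.
U+0918 → 3-byte form E0 A4 98 at offsets 5–7.
U+249E → 3-byte form E2 92 9E at offsets 8–10.
U+6D1BD → 4-byte form F1 AD 86 BD at offsets 11–14.
Offset 13 falls in char 5's range; it's byte 3 of F1 AD 86 BD = 0x86.

0x86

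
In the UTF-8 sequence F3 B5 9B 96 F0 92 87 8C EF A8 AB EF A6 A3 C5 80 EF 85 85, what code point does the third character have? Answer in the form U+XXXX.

Offset 0: leading byte 0xF3 = 11110011 → 4-byte char #1 = F3 B5 9B 96.
Offset 4: leading byte 0xF0 = 11110000 → 4-byte char #2 = F0 92 87 8C.
Offset 8: leading byte 0xEF = 11101111 → 3-byte char #3 = EF A8 AB.
Leading byte 0xEF = 11101111 matches 1110xxxx → 3-byte sequence.
Byte 1: 0xEF = 11101111, payload 1111 (4 bits).
Byte 2: 0xA8 = 10101000 (10xxxxxx ✓), payload 101000.
Byte 3: 0xAB = 10101011 (10xxxxxx ✓), payload 101011.
Concatenate: 1111101000101011 = 0xFA2B (16 bits → U+FA2B).

U+FA2B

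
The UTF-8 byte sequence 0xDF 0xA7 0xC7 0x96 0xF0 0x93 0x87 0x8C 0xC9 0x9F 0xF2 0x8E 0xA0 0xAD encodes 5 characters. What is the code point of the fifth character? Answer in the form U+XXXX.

Offset 0: leading byte 0xDF = 11011111 → 2-byte char #1 = DF A7.
Offset 2: leading byte 0xC7 = 11000111 → 2-byte char #2 = C7 96.
Offset 4: leading byte 0xF0 = 11110000 → 4-byte char #3 = F0 93 87 8C.
Offset 8: leading byte 0xC9 = 11001001 → 2-byte char #4 = C9 9F.
Offset 10: leading byte 0xF2 = 11110010 → 4-byte char #5 = F2 8E A0 AD.
Leading byte 0xF2 = 11110010 matches 11110xxx → 4-byte sequence.
Byte 1: 0xF2 = 11110010, payload 010 (3 bits).
Byte 2: 0x8E = 10001110 (10xxxxxx ✓), payload 001110.
Byte 3: 0xA0 = 10100000 (10xxxxxx ✓), payload 100000.
Byte 4: 0xAD = 10101101 (10xxxxxx ✓), payload 101101.
Concatenate: 010001110100000101101 = 0x8E82D (21 bits → U+8E82D).

U+8E82D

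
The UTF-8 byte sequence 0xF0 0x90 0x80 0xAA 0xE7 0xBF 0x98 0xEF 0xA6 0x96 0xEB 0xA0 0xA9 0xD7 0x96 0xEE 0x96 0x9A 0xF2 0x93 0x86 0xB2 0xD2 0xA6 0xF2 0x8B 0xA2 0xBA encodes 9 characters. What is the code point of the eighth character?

U+04A6

Offset 0: leading byte 0xF0 = 11110000 → 4-byte char #1 = F0 90 80 AA.
Offset 4: leading byte 0xE7 = 11100111 → 3-byte char #2 = E7 BF 98.
Offset 7: leading byte 0xEF = 11101111 → 3-byte char #3 = EF A6 96.
Offset 10: leading byte 0xEB = 11101011 → 3-byte char #4 = EB A0 A9.
Offset 13: leading byte 0xD7 = 11010111 → 2-byte char #5 = D7 96.
Offset 15: leading byte 0xEE = 11101110 → 3-byte char #6 = EE 96 9A.
Offset 18: leading byte 0xF2 = 11110010 → 4-byte char #7 = F2 93 86 B2.
Offset 22: leading byte 0xD2 = 11010010 → 2-byte char #8 = D2 A6.
Leading byte 0xD2 = 11010010 matches 110xxxxx → 2-byte sequence.
Byte 1: 0xD2 = 11010010, payload 10010 (5 bits).
Byte 2: 0xA6 = 10100110 (10xxxxxx ✓), payload 100110.
Concatenate: 10010100110 = 0x4A6 (11 bits → U+04A6).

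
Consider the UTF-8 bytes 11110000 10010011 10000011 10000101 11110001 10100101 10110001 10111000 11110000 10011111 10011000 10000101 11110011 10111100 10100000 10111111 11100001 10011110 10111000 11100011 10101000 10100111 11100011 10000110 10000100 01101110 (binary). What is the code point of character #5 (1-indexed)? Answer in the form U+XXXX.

Offset 0: leading byte 0xF0 = 11110000 → 4-byte char #1 = F0 93 83 85.
Offset 4: leading byte 0xF1 = 11110001 → 4-byte char #2 = F1 A5 B1 B8.
Offset 8: leading byte 0xF0 = 11110000 → 4-byte char #3 = F0 9F 98 85.
Offset 12: leading byte 0xF3 = 11110011 → 4-byte char #4 = F3 BC A0 BF.
Offset 16: leading byte 0xE1 = 11100001 → 3-byte char #5 = E1 9E B8.
Leading byte 0xE1 = 11100001 matches 1110xxxx → 3-byte sequence.
Byte 1: 0xE1 = 11100001, payload 0001 (4 bits).
Byte 2: 0x9E = 10011110 (10xxxxxx ✓), payload 011110.
Byte 3: 0xB8 = 10111000 (10xxxxxx ✓), payload 111000.
Concatenate: 0001011110111000 = 0x17B8 (16 bits → U+17B8).

U+17B8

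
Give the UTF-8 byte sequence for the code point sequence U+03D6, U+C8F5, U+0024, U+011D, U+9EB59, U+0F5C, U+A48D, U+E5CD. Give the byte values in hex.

CF 96 EC A3 B5 24 C4 9D F2 9E AD 99 E0 BD 9C EA 92 8D EE 97 8D

U+03D6: 2-byte form → CF 96.
U+C8F5: 3-byte form → EC A3 B5.
U+0024: 1-byte form → 24.
U+011D: 2-byte form → C4 9D.
U+9EB59: 4-byte form → F2 9E AD 99.
U+0F5C: 3-byte form → E0 BD 9C.
U+A48D: 3-byte form → EA 92 8D.
U+E5CD: 3-byte form → EE 97 8D.
Concatenated (21 bytes): CF 96 EC A3 B5 24 C4 9D F2 9E AD 99 E0 BD 9C EA 92 8D EE 97 8D.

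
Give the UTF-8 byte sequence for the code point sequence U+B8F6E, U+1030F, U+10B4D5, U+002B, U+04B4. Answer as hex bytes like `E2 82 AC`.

U+B8F6E: 4-byte form → F2 B8 BD AE.
U+1030F: 4-byte form → F0 90 8C 8F.
U+10B4D5: 4-byte form → F4 8B 93 95.
U+002B: 1-byte form → 2B.
U+04B4: 2-byte form → D2 B4.
Concatenated (15 bytes): F2 B8 BD AE F0 90 8C 8F F4 8B 93 95 2B D2 B4.

F2 B8 BD AE F0 90 8C 8F F4 8B 93 95 2B D2 B4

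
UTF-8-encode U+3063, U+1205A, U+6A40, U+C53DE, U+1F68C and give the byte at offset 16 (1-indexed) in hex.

0x9F

1-indexed offset 16 is 0-indexed offset 15.
U+3063 → 3-byte form E3 81 A3 at offsets 0–2.
U+1205A → 4-byte form F0 92 81 9A at offsets 3–6.
U+6A40 → 3-byte form E6 A9 80 at offsets 7–9.
U+C53DE → 4-byte form F3 85 8F 9E at offsets 10–13.
U+1F68C → 4-byte form F0 9F 9A 8C at offsets 14–17.
Offset 15 falls in char 5's range; it's byte 2 of F0 9F 9A 8C = 0x9F.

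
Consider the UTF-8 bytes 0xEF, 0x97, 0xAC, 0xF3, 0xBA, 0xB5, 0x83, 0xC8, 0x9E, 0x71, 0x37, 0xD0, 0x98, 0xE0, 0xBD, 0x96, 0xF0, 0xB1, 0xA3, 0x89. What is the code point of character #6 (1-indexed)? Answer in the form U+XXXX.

U+0418

Offset 0: leading byte 0xEF = 11101111 → 3-byte char #1 = EF 97 AC.
Offset 3: leading byte 0xF3 = 11110011 → 4-byte char #2 = F3 BA B5 83.
Offset 7: leading byte 0xC8 = 11001000 → 2-byte char #3 = C8 9E.
Offset 9: leading byte 0x71 = 01110001 → 1-byte char #4 = 71.
Offset 10: leading byte 0x37 = 00110111 → 1-byte char #5 = 37.
Offset 11: leading byte 0xD0 = 11010000 → 2-byte char #6 = D0 98.
Leading byte 0xD0 = 11010000 matches 110xxxxx → 2-byte sequence.
Byte 1: 0xD0 = 11010000, payload 10000 (5 bits).
Byte 2: 0x98 = 10011000 (10xxxxxx ✓), payload 011000.
Concatenate: 10000011000 = 0x418 (11 bits → U+0418).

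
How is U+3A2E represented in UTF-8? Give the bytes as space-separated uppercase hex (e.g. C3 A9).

E3 A8 AE

U+3A2E = 0x3A2E = 14894 decimal. In range U+0800–U+FFFF → 3-byte form: 1110xxxx 10xxxxxx 10xxxxxx.
Binary (16 bits): 0011101000101110.
Split 4+6+6: 0011 | 101000 | 101110.
Byte 1: 11100011 = 0xE3.
Byte 2: 10101000 = 0xA8.
Byte 3: 10101110 = 0xAE.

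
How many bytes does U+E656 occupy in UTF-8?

3

U+E656 = 0xE656. UTF-8 uses 1 byte below 0x80, 2 below 0x800, 3 below 0x10000, 4 up to 0x10FFFF. 0xE656 is in U+0800–U+FFFF → 3 bytes.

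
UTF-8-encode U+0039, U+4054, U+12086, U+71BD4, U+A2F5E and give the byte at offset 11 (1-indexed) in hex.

1-indexed offset 11 is 0-indexed offset 10.
U+0039 → 1-byte form 39 at offsets 0–0.
U+4054 → 3-byte form E4 81 94 at offsets 1–3.
U+12086 → 4-byte form F0 92 82 86 at offsets 4–7.
U+71BD4 → 4-byte form F1 B1 AF 94 at offsets 8–11.
Offset 10 falls in char 4's range; it's byte 3 of F1 B1 AF 94 = 0xAF.

0xAF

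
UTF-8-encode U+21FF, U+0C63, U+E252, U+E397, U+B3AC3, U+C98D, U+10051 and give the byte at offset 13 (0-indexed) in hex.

U+21FF → 3-byte form E2 87 BF at offsets 0–2.
U+0C63 → 3-byte form E0 B1 A3 at offsets 3–5.
U+E252 → 3-byte form EE 89 92 at offsets 6–8.
U+E397 → 3-byte form EE 8E 97 at offsets 9–11.
U+B3AC3 → 4-byte form F2 B3 AB 83 at offsets 12–15.
Offset 13 falls in char 5's range; it's byte 2 of F2 B3 AB 83 = 0xB3.

0xB3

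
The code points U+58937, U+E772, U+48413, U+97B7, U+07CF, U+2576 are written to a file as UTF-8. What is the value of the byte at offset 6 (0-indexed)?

0xB2

U+58937 → 4-byte form F1 98 A4 B7 at offsets 0–3.
U+E772 → 3-byte form EE 9D B2 at offsets 4–6.
Offset 6 falls in char 2's range; it's byte 3 of EE 9D B2 = 0xB2.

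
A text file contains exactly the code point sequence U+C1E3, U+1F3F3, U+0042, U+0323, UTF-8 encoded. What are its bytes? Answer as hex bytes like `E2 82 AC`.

EC 87 A3 F0 9F 8F B3 42 CC A3

U+C1E3: 3-byte form → EC 87 A3.
U+1F3F3: 4-byte form → F0 9F 8F B3.
U+0042: 1-byte form → 42.
U+0323: 2-byte form → CC A3.
Concatenated (10 bytes): EC 87 A3 F0 9F 8F B3 42 CC A3.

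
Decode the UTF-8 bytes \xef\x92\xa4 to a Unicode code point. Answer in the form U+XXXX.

Leading byte 0xEF = 11101111 matches 1110xxxx → 3-byte sequence.
Byte 1: 0xEF = 11101111, payload 1111 (4 bits).
Byte 2: 0x92 = 10010010 (10xxxxxx ✓), payload 010010.
Byte 3: 0xA4 = 10100100 (10xxxxxx ✓), payload 100100.
Concatenate: 1111010010100100 = 0xF4A4 (16 bits → U+F4A4).

U+F4A4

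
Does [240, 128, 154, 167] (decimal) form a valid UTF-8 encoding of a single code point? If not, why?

Leading byte 0xF0 = 11110000 → 4-byte form.
Continuation bytes all match 10xxxxxx. Payload decodes to 0x6A7.
But 0x6A7 < 0x10000, the minimum for a 4-byte sequence — this is an overlong encoding.

invalid (overlong encoding)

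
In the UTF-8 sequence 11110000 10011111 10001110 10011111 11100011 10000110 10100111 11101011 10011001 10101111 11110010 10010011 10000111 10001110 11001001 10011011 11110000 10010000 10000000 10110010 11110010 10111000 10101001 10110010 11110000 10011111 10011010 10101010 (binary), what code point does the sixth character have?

U+10032

Offset 0: leading byte 0xF0 = 11110000 → 4-byte char #1 = F0 9F 8E 9F.
Offset 4: leading byte 0xE3 = 11100011 → 3-byte char #2 = E3 86 A7.
Offset 7: leading byte 0xEB = 11101011 → 3-byte char #3 = EB 99 AF.
Offset 10: leading byte 0xF2 = 11110010 → 4-byte char #4 = F2 93 87 8E.
Offset 14: leading byte 0xC9 = 11001001 → 2-byte char #5 = C9 9B.
Offset 16: leading byte 0xF0 = 11110000 → 4-byte char #6 = F0 90 80 B2.
Leading byte 0xF0 = 11110000 matches 11110xxx → 4-byte sequence.
Byte 1: 0xF0 = 11110000, payload 000 (3 bits).
Byte 2: 0x90 = 10010000 (10xxxxxx ✓), payload 010000.
Byte 3: 0x80 = 10000000 (10xxxxxx ✓), payload 000000.
Byte 4: 0xB2 = 10110010 (10xxxxxx ✓), payload 110010.
Concatenate: 000010000000000110010 = 0x10032 (21 bits → U+10032).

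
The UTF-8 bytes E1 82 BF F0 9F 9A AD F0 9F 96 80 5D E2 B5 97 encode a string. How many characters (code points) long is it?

Byte at offset 0: 0xE1 = 11100001 → 3-byte char (#1). Advance 3.
Byte at offset 3: 0xF0 = 11110000 → 4-byte char (#2). Advance 4.
Byte at offset 7: 0xF0 = 11110000 → 4-byte char (#3). Advance 4.
Byte at offset 11: 0x5D = 01011101 → 1-byte char (#4). Advance 1.
Byte at offset 12: 0xE2 = 11100010 → 3-byte char (#5). Advance 3.
Reached end at offset 15 after 5 code points.

5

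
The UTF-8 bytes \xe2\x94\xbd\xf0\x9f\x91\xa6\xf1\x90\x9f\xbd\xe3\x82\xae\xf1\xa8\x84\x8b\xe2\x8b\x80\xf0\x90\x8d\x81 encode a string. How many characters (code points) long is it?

7

Byte at offset 0: 0xE2 = 11100010 → 3-byte char (#1). Advance 3.
Byte at offset 3: 0xF0 = 11110000 → 4-byte char (#2). Advance 4.
Byte at offset 7: 0xF1 = 11110001 → 4-byte char (#3). Advance 4.
Byte at offset 11: 0xE3 = 11100011 → 3-byte char (#4). Advance 3.
Byte at offset 14: 0xF1 = 11110001 → 4-byte char (#5). Advance 4.
Byte at offset 18: 0xE2 = 11100010 → 3-byte char (#6). Advance 3.
Byte at offset 21: 0xF0 = 11110000 → 4-byte char (#7). Advance 4.
Reached end at offset 25 after 7 code points.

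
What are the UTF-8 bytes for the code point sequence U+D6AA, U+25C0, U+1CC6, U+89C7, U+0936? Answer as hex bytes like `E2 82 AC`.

U+D6AA: 3-byte form → ED 9A AA.
U+25C0: 3-byte form → E2 97 80.
U+1CC6: 3-byte form → E1 B3 86.
U+89C7: 3-byte form → E8 A7 87.
U+0936: 3-byte form → E0 A4 B6.
Concatenated (15 bytes): ED 9A AA E2 97 80 E1 B3 86 E8 A7 87 E0 A4 B6.

ED 9A AA E2 97 80 E1 B3 86 E8 A7 87 E0 A4 B6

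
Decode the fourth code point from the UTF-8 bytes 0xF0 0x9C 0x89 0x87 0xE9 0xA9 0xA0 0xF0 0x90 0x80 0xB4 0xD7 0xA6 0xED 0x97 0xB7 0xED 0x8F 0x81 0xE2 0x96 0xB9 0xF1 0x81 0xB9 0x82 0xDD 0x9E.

Offset 0: leading byte 0xF0 = 11110000 → 4-byte char #1 = F0 9C 89 87.
Offset 4: leading byte 0xE9 = 11101001 → 3-byte char #2 = E9 A9 A0.
Offset 7: leading byte 0xF0 = 11110000 → 4-byte char #3 = F0 90 80 B4.
Offset 11: leading byte 0xD7 = 11010111 → 2-byte char #4 = D7 A6.
Leading byte 0xD7 = 11010111 matches 110xxxxx → 2-byte sequence.
Byte 1: 0xD7 = 11010111, payload 10111 (5 bits).
Byte 2: 0xA6 = 10100110 (10xxxxxx ✓), payload 100110.
Concatenate: 10111100110 = 0x5E6 (11 bits → U+05E6).

U+05E6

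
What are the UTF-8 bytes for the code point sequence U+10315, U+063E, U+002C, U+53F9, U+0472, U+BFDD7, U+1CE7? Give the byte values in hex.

U+10315: 4-byte form → F0 90 8C 95.
U+063E: 2-byte form → D8 BE.
U+002C: 1-byte form → 2C.
U+53F9: 3-byte form → E5 8F B9.
U+0472: 2-byte form → D1 B2.
U+BFDD7: 4-byte form → F2 BF B7 97.
U+1CE7: 3-byte form → E1 B3 A7.
Concatenated (19 bytes): F0 90 8C 95 D8 BE 2C E5 8F B9 D1 B2 F2 BF B7 97 E1 B3 A7.

F0 90 8C 95 D8 BE 2C E5 8F B9 D1 B2 F2 BF B7 97 E1 B3 A7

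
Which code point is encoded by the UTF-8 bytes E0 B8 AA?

Leading byte 0xE0 = 11100000 matches 1110xxxx → 3-byte sequence.
Byte 1: 0xE0 = 11100000, payload 0000 (4 bits).
Byte 2: 0xB8 = 10111000 (10xxxxxx ✓), payload 111000.
Byte 3: 0xAA = 10101010 (10xxxxxx ✓), payload 101010.
Concatenate: 0000111000101010 = 0xE2A (16 bits → U+0E2A).

U+0E2A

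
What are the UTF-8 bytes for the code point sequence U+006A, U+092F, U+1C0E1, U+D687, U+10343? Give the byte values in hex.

6A E0 A4 AF F0 9C 83 A1 ED 9A 87 F0 90 8D 83

U+006A: 1-byte form → 6A.
U+092F: 3-byte form → E0 A4 AF.
U+1C0E1: 4-byte form → F0 9C 83 A1.
U+D687: 3-byte form → ED 9A 87.
U+10343: 4-byte form → F0 90 8D 83.
Concatenated (15 bytes): 6A E0 A4 AF F0 9C 83 A1 ED 9A 87 F0 90 8D 83.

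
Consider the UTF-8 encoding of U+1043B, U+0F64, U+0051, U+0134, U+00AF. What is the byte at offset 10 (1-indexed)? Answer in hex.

0xB4

1-indexed offset 10 is 0-indexed offset 9.
U+1043B → 4-byte form F0 90 90 BB at offsets 0–3.
U+0F64 → 3-byte form E0 BD A4 at offsets 4–6.
U+0051 → 1-byte form 51 at offsets 7–7.
U+0134 → 2-byte form C4 B4 at offsets 8–9.
Offset 9 falls in char 4's range; it's byte 2 of C4 B4 = 0xB4.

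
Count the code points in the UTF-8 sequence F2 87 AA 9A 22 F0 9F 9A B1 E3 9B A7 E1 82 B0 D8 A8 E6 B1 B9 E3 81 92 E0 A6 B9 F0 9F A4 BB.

10

Byte at offset 0: 0xF2 = 11110010 → 4-byte char (#1). Advance 4.
Byte at offset 4: 0x22 = 00100010 → 1-byte char (#2). Advance 1.
Byte at offset 5: 0xF0 = 11110000 → 4-byte char (#3). Advance 4.
Byte at offset 9: 0xE3 = 11100011 → 3-byte char (#4). Advance 3.
Byte at offset 12: 0xE1 = 11100001 → 3-byte char (#5). Advance 3.
Byte at offset 15: 0xD8 = 11011000 → 2-byte char (#6). Advance 2.
Byte at offset 17: 0xE6 = 11100110 → 3-byte char (#7). Advance 3.
Byte at offset 20: 0xE3 = 11100011 → 3-byte char (#8). Advance 3.
Byte at offset 23: 0xE0 = 11100000 → 3-byte char (#9). Advance 3.
Byte at offset 26: 0xF0 = 11110000 → 4-byte char (#10). Advance 4.
Reached end at offset 30 after 10 code points.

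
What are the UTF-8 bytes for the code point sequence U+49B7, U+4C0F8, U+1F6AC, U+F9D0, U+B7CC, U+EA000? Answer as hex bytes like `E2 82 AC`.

U+49B7: 3-byte form → E4 A6 B7.
U+4C0F8: 4-byte form → F1 8C 83 B8.
U+1F6AC: 4-byte form → F0 9F 9A AC.
U+F9D0: 3-byte form → EF A7 90.
U+B7CC: 3-byte form → EB 9F 8C.
U+EA000: 4-byte form → F3 AA 80 80.
Concatenated (21 bytes): E4 A6 B7 F1 8C 83 B8 F0 9F 9A AC EF A7 90 EB 9F 8C F3 AA 80 80.

E4 A6 B7 F1 8C 83 B8 F0 9F 9A AC EF A7 90 EB 9F 8C F3 AA 80 80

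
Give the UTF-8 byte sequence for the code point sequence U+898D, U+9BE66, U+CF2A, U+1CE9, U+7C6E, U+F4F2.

E8 A6 8D F2 9B B9 A6 EC BC AA E1 B3 A9 E7 B1 AE EF 93 B2

U+898D: 3-byte form → E8 A6 8D.
U+9BE66: 4-byte form → F2 9B B9 A6.
U+CF2A: 3-byte form → EC BC AA.
U+1CE9: 3-byte form → E1 B3 A9.
U+7C6E: 3-byte form → E7 B1 AE.
U+F4F2: 3-byte form → EF 93 B2.
Concatenated (19 bytes): E8 A6 8D F2 9B B9 A6 EC BC AA E1 B3 A9 E7 B1 AE EF 93 B2.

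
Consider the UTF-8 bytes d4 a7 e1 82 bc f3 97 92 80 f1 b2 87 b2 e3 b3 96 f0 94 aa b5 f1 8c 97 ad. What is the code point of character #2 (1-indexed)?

Offset 0: leading byte 0xD4 = 11010100 → 2-byte char #1 = D4 A7.
Offset 2: leading byte 0xE1 = 11100001 → 3-byte char #2 = E1 82 BC.
Leading byte 0xE1 = 11100001 matches 1110xxxx → 3-byte sequence.
Byte 1: 0xE1 = 11100001, payload 0001 (4 bits).
Byte 2: 0x82 = 10000010 (10xxxxxx ✓), payload 000010.
Byte 3: 0xBC = 10111100 (10xxxxxx ✓), payload 111100.
Concatenate: 0001000010111100 = 0x10BC (16 bits → U+10BC).

U+10BC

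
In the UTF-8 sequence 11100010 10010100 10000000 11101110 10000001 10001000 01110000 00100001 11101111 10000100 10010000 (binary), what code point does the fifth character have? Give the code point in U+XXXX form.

Offset 0: leading byte 0xE2 = 11100010 → 3-byte char #1 = E2 94 80.
Offset 3: leading byte 0xEE = 11101110 → 3-byte char #2 = EE 81 88.
Offset 6: leading byte 0x70 = 01110000 → 1-byte char #3 = 70.
Offset 7: leading byte 0x21 = 00100001 → 1-byte char #4 = 21.
Offset 8: leading byte 0xEF = 11101111 → 3-byte char #5 = EF 84 90.
Leading byte 0xEF = 11101111 matches 1110xxxx → 3-byte sequence.
Byte 1: 0xEF = 11101111, payload 1111 (4 bits).
Byte 2: 0x84 = 10000100 (10xxxxxx ✓), payload 000100.
Byte 3: 0x90 = 10010000 (10xxxxxx ✓), payload 010000.
Concatenate: 1111000100010000 = 0xF110 (16 bits → U+F110).

U+F110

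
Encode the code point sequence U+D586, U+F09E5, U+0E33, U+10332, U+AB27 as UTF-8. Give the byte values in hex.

ED 96 86 F3 B0 A7 A5 E0 B8 B3 F0 90 8C B2 EA AC A7

U+D586: 3-byte form → ED 96 86.
U+F09E5: 4-byte form → F3 B0 A7 A5.
U+0E33: 3-byte form → E0 B8 B3.
U+10332: 4-byte form → F0 90 8C B2.
U+AB27: 3-byte form → EA AC A7.
Concatenated (17 bytes): ED 96 86 F3 B0 A7 A5 E0 B8 B3 F0 90 8C B2 EA AC A7.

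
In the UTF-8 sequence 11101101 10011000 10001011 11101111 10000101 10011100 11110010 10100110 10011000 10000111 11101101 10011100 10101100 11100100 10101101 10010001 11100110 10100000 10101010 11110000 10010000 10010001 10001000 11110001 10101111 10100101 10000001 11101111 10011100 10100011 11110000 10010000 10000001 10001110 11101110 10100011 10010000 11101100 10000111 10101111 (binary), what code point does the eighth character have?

U+6F941

Offset 0: leading byte 0xED = 11101101 → 3-byte char #1 = ED 98 8B.
Offset 3: leading byte 0xEF = 11101111 → 3-byte char #2 = EF 85 9C.
Offset 6: leading byte 0xF2 = 11110010 → 4-byte char #3 = F2 A6 98 87.
Offset 10: leading byte 0xED = 11101101 → 3-byte char #4 = ED 9C AC.
Offset 13: leading byte 0xE4 = 11100100 → 3-byte char #5 = E4 AD 91.
Offset 16: leading byte 0xE6 = 11100110 → 3-byte char #6 = E6 A0 AA.
Offset 19: leading byte 0xF0 = 11110000 → 4-byte char #7 = F0 90 91 88.
Offset 23: leading byte 0xF1 = 11110001 → 4-byte char #8 = F1 AF A5 81.
Leading byte 0xF1 = 11110001 matches 11110xxx → 4-byte sequence.
Byte 1: 0xF1 = 11110001, payload 001 (3 bits).
Byte 2: 0xAF = 10101111 (10xxxxxx ✓), payload 101111.
Byte 3: 0xA5 = 10100101 (10xxxxxx ✓), payload 100101.
Byte 4: 0x81 = 10000001 (10xxxxxx ✓), payload 000001.
Concatenate: 001101111100101000001 = 0x6F941 (21 bits → U+6F941).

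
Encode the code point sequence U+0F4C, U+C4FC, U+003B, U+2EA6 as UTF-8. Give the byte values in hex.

U+0F4C: 3-byte form → E0 BD 8C.
U+C4FC: 3-byte form → EC 93 BC.
U+003B: 1-byte form → 3B.
U+2EA6: 3-byte form → E2 BA A6.
Concatenated (10 bytes): E0 BD 8C EC 93 BC 3B E2 BA A6.

E0 BD 8C EC 93 BC 3B E2 BA A6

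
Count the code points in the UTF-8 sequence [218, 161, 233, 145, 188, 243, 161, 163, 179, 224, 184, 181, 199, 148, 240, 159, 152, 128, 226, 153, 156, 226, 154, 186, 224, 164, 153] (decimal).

9

Byte at offset 0: 0xDA = 11011010 → 2-byte char (#1). Advance 2.
Byte at offset 2: 0xE9 = 11101001 → 3-byte char (#2). Advance 3.
Byte at offset 5: 0xF3 = 11110011 → 4-byte char (#3). Advance 4.
Byte at offset 9: 0xE0 = 11100000 → 3-byte char (#4). Advance 3.
Byte at offset 12: 0xC7 = 11000111 → 2-byte char (#5). Advance 2.
Byte at offset 14: 0xF0 = 11110000 → 4-byte char (#6). Advance 4.
Byte at offset 18: 0xE2 = 11100010 → 3-byte char (#7). Advance 3.
Byte at offset 21: 0xE2 = 11100010 → 3-byte char (#8). Advance 3.
Byte at offset 24: 0xE0 = 11100000 → 3-byte char (#9). Advance 3.
Reached end at offset 27 after 9 code points.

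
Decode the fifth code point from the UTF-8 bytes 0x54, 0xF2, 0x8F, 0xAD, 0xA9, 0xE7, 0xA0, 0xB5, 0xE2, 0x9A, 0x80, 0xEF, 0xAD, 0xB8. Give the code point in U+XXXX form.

Offset 0: leading byte 0x54 = 01010100 → 1-byte char #1 = 54.
Offset 1: leading byte 0xF2 = 11110010 → 4-byte char #2 = F2 8F AD A9.
Offset 5: leading byte 0xE7 = 11100111 → 3-byte char #3 = E7 A0 B5.
Offset 8: leading byte 0xE2 = 11100010 → 3-byte char #4 = E2 9A 80.
Offset 11: leading byte 0xEF = 11101111 → 3-byte char #5 = EF AD B8.
Leading byte 0xEF = 11101111 matches 1110xxxx → 3-byte sequence.
Byte 1: 0xEF = 11101111, payload 1111 (4 bits).
Byte 2: 0xAD = 10101101 (10xxxxxx ✓), payload 101101.
Byte 3: 0xB8 = 10111000 (10xxxxxx ✓), payload 111000.
Concatenate: 1111101101111000 = 0xFB78 (16 bits → U+FB78).

U+FB78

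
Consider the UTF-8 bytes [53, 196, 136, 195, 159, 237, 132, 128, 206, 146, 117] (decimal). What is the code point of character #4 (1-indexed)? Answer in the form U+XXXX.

U+D100

Offset 0: leading byte 0x35 = 00110101 → 1-byte char #1 = 35.
Offset 1: leading byte 0xC4 = 11000100 → 2-byte char #2 = C4 88.
Offset 3: leading byte 0xC3 = 11000011 → 2-byte char #3 = C3 9F.
Offset 5: leading byte 0xED = 11101101 → 3-byte char #4 = ED 84 80.
Leading byte 0xED = 11101101 matches 1110xxxx → 3-byte sequence.
Byte 1: 0xED = 11101101, payload 1101 (4 bits).
Byte 2: 0x84 = 10000100 (10xxxxxx ✓), payload 000100.
Byte 3: 0x80 = 10000000 (10xxxxxx ✓), payload 000000.
Concatenate: 1101000100000000 = 0xD100 (16 bits → U+D100).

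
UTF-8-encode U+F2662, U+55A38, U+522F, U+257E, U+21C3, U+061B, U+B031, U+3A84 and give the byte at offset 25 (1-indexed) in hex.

0x84

1-indexed offset 25 is 0-indexed offset 24.
U+F2662 → 4-byte form F3 B2 99 A2 at offsets 0–3.
U+55A38 → 4-byte form F1 95 A8 B8 at offsets 4–7.
U+522F → 3-byte form E5 88 AF at offsets 8–10.
U+257E → 3-byte form E2 95 BE at offsets 11–13.
U+21C3 → 3-byte form E2 87 83 at offsets 14–16.
U+061B → 2-byte form D8 9B at offsets 17–18.
U+B031 → 3-byte form EB 80 B1 at offsets 19–21.
U+3A84 → 3-byte form E3 AA 84 at offsets 22–24.
Offset 24 falls in char 8's range; it's byte 3 of E3 AA 84 = 0x84.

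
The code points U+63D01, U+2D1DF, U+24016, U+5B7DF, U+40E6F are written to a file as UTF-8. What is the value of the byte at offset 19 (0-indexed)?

0xAF

U+63D01 → 4-byte form F1 A3 B4 81 at offsets 0–3.
U+2D1DF → 4-byte form F0 AD 87 9F at offsets 4–7.
U+24016 → 4-byte form F0 A4 80 96 at offsets 8–11.
U+5B7DF → 4-byte form F1 9B 9F 9F at offsets 12–15.
U+40E6F → 4-byte form F1 80 B9 AF at offsets 16–19.
Offset 19 falls in char 5's range; it's byte 4 of F1 80 B9 AF = 0xAF.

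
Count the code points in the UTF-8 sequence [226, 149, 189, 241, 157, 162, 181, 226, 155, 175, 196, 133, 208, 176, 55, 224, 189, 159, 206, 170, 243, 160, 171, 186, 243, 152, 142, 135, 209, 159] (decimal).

11

Byte at offset 0: 0xE2 = 11100010 → 3-byte char (#1). Advance 3.
Byte at offset 3: 0xF1 = 11110001 → 4-byte char (#2). Advance 4.
Byte at offset 7: 0xE2 = 11100010 → 3-byte char (#3). Advance 3.
Byte at offset 10: 0xC4 = 11000100 → 2-byte char (#4). Advance 2.
Byte at offset 12: 0xD0 = 11010000 → 2-byte char (#5). Advance 2.
Byte at offset 14: 0x37 = 00110111 → 1-byte char (#6). Advance 1.
Byte at offset 15: 0xE0 = 11100000 → 3-byte char (#7). Advance 3.
Byte at offset 18: 0xCE = 11001110 → 2-byte char (#8). Advance 2.
Byte at offset 20: 0xF3 = 11110011 → 4-byte char (#9). Advance 4.
Byte at offset 24: 0xF3 = 11110011 → 4-byte char (#10). Advance 4.
Byte at offset 28: 0xD1 = 11010001 → 2-byte char (#11). Advance 2.
Reached end at offset 30 after 11 code points.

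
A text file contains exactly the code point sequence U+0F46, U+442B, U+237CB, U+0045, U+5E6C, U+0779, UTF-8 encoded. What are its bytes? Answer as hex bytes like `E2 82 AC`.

E0 BD 86 E4 90 AB F0 A3 9F 8B 45 E5 B9 AC DD B9

U+0F46: 3-byte form → E0 BD 86.
U+442B: 3-byte form → E4 90 AB.
U+237CB: 4-byte form → F0 A3 9F 8B.
U+0045: 1-byte form → 45.
U+5E6C: 3-byte form → E5 B9 AC.
U+0779: 2-byte form → DD B9.
Concatenated (16 bytes): E0 BD 86 E4 90 AB F0 A3 9F 8B 45 E5 B9 AC DD B9.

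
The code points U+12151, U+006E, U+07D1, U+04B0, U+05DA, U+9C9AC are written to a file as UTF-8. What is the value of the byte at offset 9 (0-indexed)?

U+12151 → 4-byte form F0 92 85 91 at offsets 0–3.
U+006E → 1-byte form 6E at offsets 4–4.
U+07D1 → 2-byte form DF 91 at offsets 5–6.
U+04B0 → 2-byte form D2 B0 at offsets 7–8.
U+05DA → 2-byte form D7 9A at offsets 9–10.
Offset 9 falls in char 5's range; it's byte 1 of D7 9A = 0xD7.

0xD7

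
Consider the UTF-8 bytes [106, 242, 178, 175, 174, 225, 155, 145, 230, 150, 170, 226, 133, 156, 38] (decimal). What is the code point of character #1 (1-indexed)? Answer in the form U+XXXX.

Offset 0: leading byte 0x6A = 01101010 → 1-byte char #1 = 6A.
Leading byte 0x6A = 01101010 matches 0xxxxxxx → 1-byte sequence.
Byte 1: 0x6A = 01101010, payload 1101010 (7 bits).
Concatenate: 1101010 = 0x6A (7 bits → U+006A).

U+006A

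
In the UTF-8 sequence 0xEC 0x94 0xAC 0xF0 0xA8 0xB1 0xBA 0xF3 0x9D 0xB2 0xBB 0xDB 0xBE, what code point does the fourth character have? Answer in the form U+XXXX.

Offset 0: leading byte 0xEC = 11101100 → 3-byte char #1 = EC 94 AC.
Offset 3: leading byte 0xF0 = 11110000 → 4-byte char #2 = F0 A8 B1 BA.
Offset 7: leading byte 0xF3 = 11110011 → 4-byte char #3 = F3 9D B2 BB.
Offset 11: leading byte 0xDB = 11011011 → 2-byte char #4 = DB BE.
Leading byte 0xDB = 11011011 matches 110xxxxx → 2-byte sequence.
Byte 1: 0xDB = 11011011, payload 11011 (5 bits).
Byte 2: 0xBE = 10111110 (10xxxxxx ✓), payload 111110.
Concatenate: 11011111110 = 0x6FE (11 bits → U+06FE).

U+06FE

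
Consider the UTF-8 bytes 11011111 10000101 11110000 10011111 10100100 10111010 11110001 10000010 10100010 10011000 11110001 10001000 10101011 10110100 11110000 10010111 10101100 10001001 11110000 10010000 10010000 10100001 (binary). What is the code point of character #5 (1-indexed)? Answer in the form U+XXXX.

U+17B09

Offset 0: leading byte 0xDF = 11011111 → 2-byte char #1 = DF 85.
Offset 2: leading byte 0xF0 = 11110000 → 4-byte char #2 = F0 9F A4 BA.
Offset 6: leading byte 0xF1 = 11110001 → 4-byte char #3 = F1 82 A2 98.
Offset 10: leading byte 0xF1 = 11110001 → 4-byte char #4 = F1 88 AB B4.
Offset 14: leading byte 0xF0 = 11110000 → 4-byte char #5 = F0 97 AC 89.
Leading byte 0xF0 = 11110000 matches 11110xxx → 4-byte sequence.
Byte 1: 0xF0 = 11110000, payload 000 (3 bits).
Byte 2: 0x97 = 10010111 (10xxxxxx ✓), payload 010111.
Byte 3: 0xAC = 10101100 (10xxxxxx ✓), payload 101100.
Byte 4: 0x89 = 10001001 (10xxxxxx ✓), payload 001001.
Concatenate: 000010111101100001001 = 0x17B09 (21 bits → U+17B09).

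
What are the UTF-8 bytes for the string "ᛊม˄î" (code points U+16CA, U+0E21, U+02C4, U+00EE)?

E1 9B 8A E0 B8 A1 CB 84 C3 AE

U+16CA: 3-byte form → E1 9B 8A.
U+0E21: 3-byte form → E0 B8 A1.
U+02C4: 2-byte form → CB 84.
U+00EE: 2-byte form → C3 AE.
Concatenated (10 bytes): E1 9B 8A E0 B8 A1 CB 84 C3 AE.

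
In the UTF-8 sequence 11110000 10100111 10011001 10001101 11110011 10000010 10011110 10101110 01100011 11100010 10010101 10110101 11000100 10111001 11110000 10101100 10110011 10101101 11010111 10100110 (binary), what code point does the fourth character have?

U+2575

Offset 0: leading byte 0xF0 = 11110000 → 4-byte char #1 = F0 A7 99 8D.
Offset 4: leading byte 0xF3 = 11110011 → 4-byte char #2 = F3 82 9E AE.
Offset 8: leading byte 0x63 = 01100011 → 1-byte char #3 = 63.
Offset 9: leading byte 0xE2 = 11100010 → 3-byte char #4 = E2 95 B5.
Leading byte 0xE2 = 11100010 matches 1110xxxx → 3-byte sequence.
Byte 1: 0xE2 = 11100010, payload 0010 (4 bits).
Byte 2: 0x95 = 10010101 (10xxxxxx ✓), payload 010101.
Byte 3: 0xB5 = 10110101 (10xxxxxx ✓), payload 110101.
Concatenate: 0010010101110101 = 0x2575 (16 bits → U+2575).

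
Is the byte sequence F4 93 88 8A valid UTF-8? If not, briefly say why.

Leading byte 0xF4 = 11110100 → 4-byte form.
Payload = 0x11320A, which exceeds U+10FFFF, the maximum Unicode code point. (Leading bytes F5–FF, or F4 followed by ≥ 0x90, are invalid.)

invalid (encodes a value above U+10FFFF)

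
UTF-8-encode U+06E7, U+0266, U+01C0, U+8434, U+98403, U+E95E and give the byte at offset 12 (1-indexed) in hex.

1-indexed offset 12 is 0-indexed offset 11.
U+06E7 → 2-byte form DB A7 at offsets 0–1.
U+0266 → 2-byte form C9 A6 at offsets 2–3.
U+01C0 → 2-byte form C7 80 at offsets 4–5.
U+8434 → 3-byte form E8 90 B4 at offsets 6–8.
U+98403 → 4-byte form F2 98 90 83 at offsets 9–12.
Offset 11 falls in char 5's range; it's byte 3 of F2 98 90 83 = 0x90.

0x90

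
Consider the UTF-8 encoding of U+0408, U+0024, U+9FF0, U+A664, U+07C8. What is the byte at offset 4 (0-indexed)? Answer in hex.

U+0408 → 2-byte form D0 88 at offsets 0–1.
U+0024 → 1-byte form 24 at offsets 2–2.
U+9FF0 → 3-byte form E9 BF B0 at offsets 3–5.
Offset 4 falls in char 3's range; it's byte 2 of E9 BF B0 = 0xBF.

0xBF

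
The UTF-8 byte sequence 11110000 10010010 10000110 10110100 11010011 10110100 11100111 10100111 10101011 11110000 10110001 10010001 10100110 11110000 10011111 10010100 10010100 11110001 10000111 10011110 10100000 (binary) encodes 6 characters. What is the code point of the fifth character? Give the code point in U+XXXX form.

U+1F514

Offset 0: leading byte 0xF0 = 11110000 → 4-byte char #1 = F0 92 86 B4.
Offset 4: leading byte 0xD3 = 11010011 → 2-byte char #2 = D3 B4.
Offset 6: leading byte 0xE7 = 11100111 → 3-byte char #3 = E7 A7 AB.
Offset 9: leading byte 0xF0 = 11110000 → 4-byte char #4 = F0 B1 91 A6.
Offset 13: leading byte 0xF0 = 11110000 → 4-byte char #5 = F0 9F 94 94.
Leading byte 0xF0 = 11110000 matches 11110xxx → 4-byte sequence.
Byte 1: 0xF0 = 11110000, payload 000 (3 bits).
Byte 2: 0x9F = 10011111 (10xxxxxx ✓), payload 011111.
Byte 3: 0x94 = 10010100 (10xxxxxx ✓), payload 010100.
Byte 4: 0x94 = 10010100 (10xxxxxx ✓), payload 010100.
Concatenate: 000011111010100010100 = 0x1F514 (21 bits → U+1F514).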